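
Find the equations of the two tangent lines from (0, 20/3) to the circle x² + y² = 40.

x + 3y = 20 and x − 3y = −20

Write the tangent as mx − y + (20/3 − m·(0)) = 0 and set its distance from the centre to 2√10:
[m·(0) − (−20/3)]² = 40(m² + 1)
9m² − 1 = 0, so m = −1/3 or m = 1/3.
With m = −1/3: x + 3y = 20. With m = 1/3: x − 3y = −20.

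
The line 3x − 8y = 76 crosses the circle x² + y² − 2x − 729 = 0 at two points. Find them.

Express y = (−76 + 3x)/8 and substitute into the circle:
73x² − 584x − 40880 = 0  ⟹  x² − 8x − 560 = 0
x = 28 or x = −20, giving (28, 1) and (−20, −17).

(−20, −17) and (28, 1)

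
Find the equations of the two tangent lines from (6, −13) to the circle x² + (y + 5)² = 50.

x + 7y = −85 and 7x − y = 55

A line y − (−13) = m(x − (6)) is tangent when its distance from (0, −5) is 5√2:
[m·(−6) − (8)]² = 50(m² + 1)
7m² − 48m − 7 = 0, so m = −1/7 or m = 7.
Through (6, −13) these give x + 7y = −85 and 7x − y = 55.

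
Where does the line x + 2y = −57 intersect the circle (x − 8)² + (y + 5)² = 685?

Substitute y = (−57 − x)/2:
5x² + 30x − 275 = 0  ⟹  x² + 6x − 55 = 0
x = 5 or x = −11, giving (5, −31) and (−11, −23).

(−11, −23) and (5, −31)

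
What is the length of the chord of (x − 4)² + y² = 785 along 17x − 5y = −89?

From the line, y = (89 + 17x)/5. Substituting:
314x² + 2826x − 11304 = 0  ⟹  x² + 9x − 36 = 0
x = 3 or x = −12, giving (3, 28) and (−12, −23).
|(3, 28) − (−12, −23)| = √((15)² + (51)²) = 3√314.

3√314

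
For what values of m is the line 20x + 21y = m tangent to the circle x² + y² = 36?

m = −174 or m = 174

For a tangent, require d(centre, line) = r = 6.
|20·0 + 21·0 − m| / √841 = 6
|m| = 6·29, so m = 174 or m = −174.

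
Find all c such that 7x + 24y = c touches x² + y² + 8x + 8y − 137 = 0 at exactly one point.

c = −449 or c = 201

The line touches the circle iff its distance from (−4, −4) is 13:
|7·(−4) + 24·(−4) − c| / √625 = 13
|c − (−124)| = 13·25, so c = 201 or c = −449.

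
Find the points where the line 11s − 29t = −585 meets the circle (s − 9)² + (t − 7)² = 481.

(−11, 16) and (18, 27)

Express t = (585 + 11s)/29 and substitute into the circle:
962s² − 6734s − 190476 = 0  ⟹  s² − 7s − 198 = 0
s = 18 or s = −11, giving (18, 27) and (−11, 16).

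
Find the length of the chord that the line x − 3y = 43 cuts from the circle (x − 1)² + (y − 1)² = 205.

√10

Centre (1, 1), r² = 205. Perpendicular distance d from centre to line = |−45| / √10 = 45/√10.
Chord = 2√(r² − d²) = 2·√(5/2) = √10.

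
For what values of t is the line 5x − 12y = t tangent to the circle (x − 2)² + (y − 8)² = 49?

t = −177 or t = 5

For a tangent, require d(centre, line) = r = 7.
|5·2 − 12·8 − t| / √169 = 7
|t − (−86)| = 7·13, so t = 5 or t = −177.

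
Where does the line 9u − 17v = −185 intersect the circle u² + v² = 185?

Express v = (185 + 9u)/17 and substitute into the circle:
370u² + 3330u − 19240 = 0  ⟹  u² + 9u − 52 = 0
u = 4 or u = −13, giving (4, 13) and (−13, 4).

(−13, 4) and (4, 13)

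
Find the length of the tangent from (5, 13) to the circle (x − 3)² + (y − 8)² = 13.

With centre O = (3, 8), |OP|² = 29 and r² = 13.
The tangent meets the radius at right angles, so tangent² = |PO|² − r² = 29 − 13 = 16.

4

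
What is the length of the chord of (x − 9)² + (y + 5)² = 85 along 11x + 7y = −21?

√170

The distance from (9, −5) to the line is 85/√170, and r² = 85.
Chord = 2√(r² − d²) = 2·√(85/2) = √170.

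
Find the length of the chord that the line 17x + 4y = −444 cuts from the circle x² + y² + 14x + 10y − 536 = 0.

Centre (−7, −5), r² = 610. Perpendicular distance d from centre to line = |305| / √305 = 305/√305.
Chord = 2√(r² − d²) = 2·√(305) = 2√305.

2√305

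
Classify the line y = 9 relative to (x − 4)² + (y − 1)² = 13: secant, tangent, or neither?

Substituting the line into the circle gives x² − 8x + 67 = 0.
Discriminant = (−8)² − 4·1·(67) = −204 < 0.
No real roots: the line does not meet the circle.

neither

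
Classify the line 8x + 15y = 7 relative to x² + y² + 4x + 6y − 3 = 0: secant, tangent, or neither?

tangent

Substituting the line into the circle gives 289x² + 68x + 4 = 0.
Δ = 4624 − 4624 = 0.
A repeated root: the line is tangent.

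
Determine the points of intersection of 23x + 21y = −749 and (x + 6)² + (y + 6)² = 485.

From the line, y = (−749 − 23x)/21. Substituting:
970x² + 33950x + 190120 = 0  ⟹  x² + 35x + 196 = 0
x = −7 or x = −28, giving (−7, −28) and (−28, −5).

(−28, −5) and (−7, −28)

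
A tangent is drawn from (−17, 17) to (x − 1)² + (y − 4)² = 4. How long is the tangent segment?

The centre is (1, 4) and r = 2. The square of the distance from P to the centre is 324 + 169 = 493.
By the tangent–radius right angle, tangent length = √(|PO|² − r²) = √489.

√489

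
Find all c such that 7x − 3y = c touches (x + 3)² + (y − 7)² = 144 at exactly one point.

c = −42 ± 12√58

Tangency holds when the distance from the centre (−3, 7) to the line equals the radius 12:
|7·(−3) − 3·7 − c| / √58 = 12
|c − (−42)| = 12√58.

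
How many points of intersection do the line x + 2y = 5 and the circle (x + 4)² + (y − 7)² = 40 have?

2

d² = (1·(−4) + 2·7 − (5))²/5 = 5; r² = 40.
Since d² < r², the line cuts the circle twice.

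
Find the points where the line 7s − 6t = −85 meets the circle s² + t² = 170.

From the line, t = (85 + 7s)/6. Substituting:
85s² + 1190s + 1105 = 0  ⟹  s² + 14s + 13 = 0
s = −1 or s = −13, giving (−1, 13) and (−13, −1).

(−13, −1) and (−1, 13)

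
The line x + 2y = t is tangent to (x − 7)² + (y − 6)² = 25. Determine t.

Tangency holds when the distance from the centre (7, 6) to the line equals the radius 5:
|1·7 + 2·6 − t| / √5 = 5
|t − (19)| = 5√5.

t = 19 ± 5√5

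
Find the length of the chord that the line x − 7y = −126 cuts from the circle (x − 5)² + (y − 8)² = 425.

25√2

The distance from (5, 8) to the line is 75/√50, and r² = 425.
Chord = 2√(r² − d²) = 2·√(625/2) = 25√2.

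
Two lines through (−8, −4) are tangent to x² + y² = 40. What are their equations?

Let a tangent through (−8, −4) have slope m. Its distance from (0, 0) must equal 2√10:
(8m − (4))² = 40(m² + 1)
3m² − 8m − 3 = 0, so m = −1/3 or m = 3.
With m = −1/3: x + 3y = −20. With m = 3: 3x − y = −20.

x + 3y = −20 and 3x − y = −20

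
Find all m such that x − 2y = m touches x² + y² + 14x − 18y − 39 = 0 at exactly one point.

m = −25 ± 13√5

The line touches the circle iff its distance from (−7, 9) is 13:
|1·(−7) − 2·9 − m| / √5 = 13
|m − (−25)| = 13√5.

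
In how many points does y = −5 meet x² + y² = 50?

Substituting the line into the circle gives x² − 25 = 0.
Discriminant = (0)² − 4·1·(−25) = 100 > 0.
Two real roots: the line is a secant.

2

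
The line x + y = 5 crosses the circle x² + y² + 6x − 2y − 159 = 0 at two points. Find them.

Substitute y = −x + 5:
2x² − 2x − 144 = 0  ⟹  x² − x − 72 = 0
x = 9 or x = −8, giving (9, −4) and (−8, 13).

(−8, 13) and (9, −4)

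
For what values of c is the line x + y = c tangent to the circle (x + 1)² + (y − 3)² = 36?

c = 2 ± 6√2

For a tangent, require d(centre, line) = r = 6.
|1·(−1) + 1·3 − c| / √2 = 6
|c − (2)| = 6√2.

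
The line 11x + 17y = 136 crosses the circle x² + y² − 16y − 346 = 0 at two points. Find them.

Substitute y = (136 − 11x)/17:
410x² − 118490 = 0  ⟹  x² − 289 = 0
x = 17 or x = −17, giving (17, −3) and (−17, 19).

(−17, 19) and (17, −3)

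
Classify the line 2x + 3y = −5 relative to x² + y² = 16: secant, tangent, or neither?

secant

d² = (2·0 + 3·0 − (−5))²/13 = 25/13; r² = 16.
Since d² < r², the line cuts the circle twice.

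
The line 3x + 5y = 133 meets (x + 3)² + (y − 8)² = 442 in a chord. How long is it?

From the line, y = (133 − 3x)/5. Substituting:
34x² − 408x − 2176 = 0  ⟹  x² − 12x − 64 = 0
x = 16 or x = −4, giving (16, 17) and (−4, 29).
|(16, 17) − (−4, 29)| = √((20)² + (−12)²) = 4√34.

4√34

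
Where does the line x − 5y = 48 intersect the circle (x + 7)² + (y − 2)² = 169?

(−7, −11) and (−2, −10)

Substitute y = (−48 + x)/5:
26x² + 234x + 364 = 0  ⟹  x² + 9x + 14 = 0
x = −2 or x = −7, giving (−2, −10) and (−7, −11).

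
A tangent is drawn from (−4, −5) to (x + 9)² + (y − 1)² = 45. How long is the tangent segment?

With centre O = (−9, 1), |OP|² = 61 and r² = 45.
Power of the point: PT² = |PO|² − r² = 16, so PT = 4.

4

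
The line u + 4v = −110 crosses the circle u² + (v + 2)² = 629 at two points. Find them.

Substitute v = (−110 − u)/4:
17u² + 204u + 340 = 0  ⟹  u² + 12u + 20 = 0
u = −2 or u = −10, giving (−2, −27) and (−10, −25).

(−10, −25) and (−2, −27)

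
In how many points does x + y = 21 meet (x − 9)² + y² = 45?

Substituting the line into the circle gives 2x² − 60x + 477 = 0.
Discriminant = (−60)² − 4·2·(477) = −216 < 0.
No real roots: the line does not meet the circle.

0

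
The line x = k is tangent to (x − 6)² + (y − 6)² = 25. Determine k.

The line touches the circle iff its distance from (6, 6) is 5:
|1·6 + 0·6 − k| / √1 = 5
|k − (6)| = 5, so k = 11 or k = 1.

k = 1 or k = 11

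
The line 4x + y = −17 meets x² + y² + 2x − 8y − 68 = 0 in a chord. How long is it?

4√17

Centre (−1, 4), r² = 85. Perpendicular distance d from centre to line = |17| / √17 = 17/√17.
Chord = 2√(r² − d²) = 2·√(68) = 4√17.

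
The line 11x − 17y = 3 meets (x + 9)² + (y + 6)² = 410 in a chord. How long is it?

2√410

Substitute y = (−3 + 11x)/17:
410x² + 7380x − 85280 = 0  ⟹  x² + 18x − 208 = 0
x = 8 or x = −26, giving (8, 5) and (−26, −17).
|(8, 5) − (−26, −17)| = √((34)² + (22)²) = 2√410.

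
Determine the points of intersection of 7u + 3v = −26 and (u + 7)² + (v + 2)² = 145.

Express v = (−26 − 7u)/3 and substitute into the circle:
58u² + 406u − 464 = 0  ⟹  u² + 7u − 8 = 0
u = 1 or u = −8, giving (1, −11) and (−8, 10).

(−8, 10) and (1, −11)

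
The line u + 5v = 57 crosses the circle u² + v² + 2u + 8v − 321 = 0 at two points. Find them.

(−8, 13) and (12, 9)

Substitute v = (57 − u)/5:
26u² − 104u − 2496 = 0  ⟹  u² − 4u − 96 = 0
u = 12 or u = −8, giving (12, 9) and (−8, 13).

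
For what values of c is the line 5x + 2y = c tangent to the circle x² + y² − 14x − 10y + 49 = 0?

The line touches the circle iff its distance from (7, 5) is 5:
|5·7 + 2·5 − c| / √29 = 5
|c − (45)| = 5√29.

c = 45 ± 5√29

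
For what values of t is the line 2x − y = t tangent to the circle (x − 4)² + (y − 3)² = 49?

t = 5 ± 7√5

For a tangent, require d(centre, line) = r = 7.
|2·4 − 1·3 − t| / √5 = 7
|t − (5)| = 7√5.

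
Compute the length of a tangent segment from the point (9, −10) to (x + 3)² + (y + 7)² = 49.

Centre (−3, −7), r² = 49. |PO|² = (12)² + (−3)² = 153.
The tangent meets the radius at right angles, so tangent² = |PO|² − r² = 153 − 49 = 104.

2√26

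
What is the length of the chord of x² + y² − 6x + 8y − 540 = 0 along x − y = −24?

The distance from (3, −4) to the line is 31/√2, and r² = 565.
Chord = 2√(r² − d²) = 2·√(169/2) = 13√2.

13√2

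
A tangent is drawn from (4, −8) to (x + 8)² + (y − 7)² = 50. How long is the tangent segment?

The centre is (−8, 7) and r = 5√2. The square of the distance from P to the centre is 144 + 225 = 369.
The tangent meets the radius at right angles, so tangent² = |PO|² − r² = 369 − 50 = 319.

√319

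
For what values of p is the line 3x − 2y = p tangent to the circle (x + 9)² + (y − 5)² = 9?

p = −37 ± 3√13

Tangency holds when the distance from the centre (−9, 5) to the line equals the radius 3:
|3·(−9) − 2·5 − p| / √13 = 3
|p − (−37)| = 3√13.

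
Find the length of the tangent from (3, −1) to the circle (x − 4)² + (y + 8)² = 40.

√10

The centre is (4, −8) and r = 2√10. The square of the distance from P to the centre is 1 + 49 = 50.
The tangent meets the radius at right angles, so tangent² = |PO|² − r² = 50 − 40 = 10.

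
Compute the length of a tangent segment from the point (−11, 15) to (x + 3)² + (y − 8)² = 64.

7

With centre O = (−3, 8), |OP|² = 113 and r² = 64.
The tangent meets the radius at right angles, so tangent² = |PO|² − r² = 113 − 64 = 49.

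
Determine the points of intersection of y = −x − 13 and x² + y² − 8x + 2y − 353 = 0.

Express y = −x − 13 and substitute into the circle:
2x² + 16x − 210 = 0  ⟹  x² + 8x − 105 = 0
x = 7 or x = −15, giving (7, −20) and (−15, 2).

(−15, 2) and (7, −20)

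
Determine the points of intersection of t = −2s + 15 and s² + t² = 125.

(2, 11) and (10, −5)

Express t = −2s + 15 and substitute into the circle:
5s² − 60s + 100 = 0  ⟹  s² − 12s + 20 = 0
s = 10 or s = 2, giving (10, −5) and (2, 11).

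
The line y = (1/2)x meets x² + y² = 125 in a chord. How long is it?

The distance from (0, 0) to the line is 0/√5, and r² = 125.
Chord = 2√(r² − d²) = 2·√(125) = 10√5.

10√5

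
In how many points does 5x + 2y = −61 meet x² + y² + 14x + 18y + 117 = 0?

Substituting the line into the circle gives 29x² + 486x + 1993 = 0.
Δ = 236196 − 231188 = 5008.
Two real roots: the line is a secant.

2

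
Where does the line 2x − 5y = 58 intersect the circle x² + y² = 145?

Express y = (−58 + 2x)/5 and substitute into the circle:
29x² − 232x − 261 = 0  ⟹  x² − 8x − 9 = 0
x = 9 or x = −1, giving (9, −8) and (−1, −12).

(−1, −12) and (9, −8)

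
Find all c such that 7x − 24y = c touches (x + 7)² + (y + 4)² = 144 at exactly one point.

The line touches the circle iff its distance from (−7, −4) is 12:
|7·(−7) − 24·(−4) − c| / √625 = 12
|c − (47)| = 12·25, so c = 347 or c = −253.

c = −253 or c = 347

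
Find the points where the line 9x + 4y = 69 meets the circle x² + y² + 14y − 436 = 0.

Substitute y = (69 − 9x)/4:
97x² − 1746x + 1649 = 0  ⟹  x² − 18x + 17 = 0
x = 17 or x = 1, giving (17, −21) and (1, 15).

(1, 15) and (17, −21)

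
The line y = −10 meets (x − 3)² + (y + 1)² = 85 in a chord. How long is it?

4

From the line, y = −10. Substituting:
x² − 6x + 5 = 0
x = 5 or x = 1, giving (5, −10) and (1, −10).
|(5, −10) − (1, −10)| = √((4)² + (0)²) = 4.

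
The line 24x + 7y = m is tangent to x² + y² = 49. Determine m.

Tangency holds when the distance from the centre (0, 0) to the line equals the radius 7:
|24·0 + 7·0 − m| / √625 = 7
|m| = 7·25, so m = 175 or m = −175.

m = −175 or m = 175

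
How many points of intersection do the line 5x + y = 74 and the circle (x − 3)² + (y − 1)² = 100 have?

Substituting the line into the circle gives 26x² − 736x + 5238 = 0.
Δ = 541696 − 544752 = −3056.
No real roots: the line does not meet the circle.

0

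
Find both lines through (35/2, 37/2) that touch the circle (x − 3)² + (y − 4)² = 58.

3x − 7y = −77 and 7x − 3y = 67

Let a tangent through (35/2, 37/2) have slope m. Its distance from (3, 4) must equal √58:
[m·(−29/2) − (−29/2)]² = 58(m² + 1)
21m² − 58m + 21 = 0, so m = 3/7 or m = 7/3.
With m = 3/7: 3x − 7y = −77. With m = 7/3: 7x − 3y = 67.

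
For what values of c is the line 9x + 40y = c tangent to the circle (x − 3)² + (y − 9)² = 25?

c = 182 or c = 592

Tangency holds when the distance from the centre (3, 9) to the line equals the radius 5:
|9·3 + 40·9 − c| / √1681 = 5
|c − (387)| = 5·41, so c = 592 or c = 182.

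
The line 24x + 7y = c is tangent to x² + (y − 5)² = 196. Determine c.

The line touches the circle iff its distance from (0, 5) is 14:
|24·0 + 7·5 − c| / √625 = 14
|c − (35)| = 14·25, so c = 385 or c = −315.

c = −315 or c = 385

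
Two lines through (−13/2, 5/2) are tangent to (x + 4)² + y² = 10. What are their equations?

A line y − (5/2) = m(x − (−13/2)) is tangent when its distance from (−4, 0) is √10:
(5/2m − (−5/2))² = 10(m² + 1)
3m² − 10m + 3 = 0, so m = 3 or m = 1/3.
Through (−13/2, 5/2) these give 3x − y = −22 and x − 3y = −14.

3x − y = −22 and x − 3y = −14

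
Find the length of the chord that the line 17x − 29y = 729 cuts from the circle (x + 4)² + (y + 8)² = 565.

Substitute y = (−729 + 17x)/29:
1130x² − 10170x − 214700 = 0  ⟹  x² − 9x − 190 = 0
x = 19 or x = −10, giving (19, −14) and (−10, −31).
|(19, −14) − (−10, −31)| = √((29)² + (17)²) = √1130.

√1130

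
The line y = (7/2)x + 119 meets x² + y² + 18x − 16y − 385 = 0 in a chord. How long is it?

From the line, y = (238 + 7x)/2. Substituting:
53x² + 3180x + 47488 = 0  ⟹  x² + 60x + 896 = 0
x = −28 or x = −32, giving (−28, 21) and (−32, 7).
Chord length = distance between (−28, 21) and (−32, 7) = √212 = 2√53.

2√53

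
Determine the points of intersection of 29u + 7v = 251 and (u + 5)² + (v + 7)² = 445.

Substitute v = (251 − 29u)/7:
890u² − 16910u + 69420 = 0  ⟹  u² − 19u + 78 = 0
u = 13 or u = 6, giving (13, −18) and (6, 11).

(6, 11) and (13, −18)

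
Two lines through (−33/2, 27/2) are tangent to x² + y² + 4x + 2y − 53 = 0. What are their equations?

7x + 3y = −75 and 3x + 7y = 45

A line y − (27/2) = m(x − (−33/2)) is tangent when its distance from (−2, −1) is √58:
[m·(29/2) − (−29/2)]² = 58(m² + 1)
21m² + 58m + 21 = 0, so m = −7/3 or m = −3/7.
With m = −7/3: 7x + 3y = −75. With m = −3/7: 3x + 7y = 45.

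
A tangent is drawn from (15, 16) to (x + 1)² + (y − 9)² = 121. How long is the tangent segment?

With centre O = (−1, 9), |OP|² = 305 and r² = 121.
The tangent meets the radius at right angles, so tangent² = |PO|² − r² = 305 − 121 = 184.

2√46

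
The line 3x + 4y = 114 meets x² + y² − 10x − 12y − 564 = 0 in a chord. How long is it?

40

The distance from (5, 6) to the line is 75/√25, and r² = 625.
Half the chord is √(r² − d²) = √(400), so the full chord is 40.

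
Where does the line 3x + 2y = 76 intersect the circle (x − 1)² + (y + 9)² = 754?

(16, 14) and (28, −4)

Substitute y = (76 − 3x)/2:
13x² − 572x + 5824 = 0  ⟹  x² − 44x + 448 = 0
x = 28 or x = 16, giving (28, −4) and (16, 14).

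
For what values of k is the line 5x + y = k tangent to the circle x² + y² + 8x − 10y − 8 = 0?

For a tangent, require d(centre, line) = r = 7.
|5·(−4) + 1·5 − k| / √26 = 7
|k − (−15)| = 7√26.

k = −15 ± 7√26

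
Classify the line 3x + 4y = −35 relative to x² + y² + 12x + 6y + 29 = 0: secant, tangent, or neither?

secant

Substituting the line into the circle gives 25x² + 330x + 849 = 0.
Discriminant = (330)² − 4·25·(849) = 24000 > 0.
Two real roots: the line is a secant.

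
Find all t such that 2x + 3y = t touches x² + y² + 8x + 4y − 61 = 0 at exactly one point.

t = −14 ± 9√13

For a tangent, require d(centre, line) = r = 9.
|2·(−4) + 3·(−2) − t| / √13 = 9
|t − (−14)| = 9√13.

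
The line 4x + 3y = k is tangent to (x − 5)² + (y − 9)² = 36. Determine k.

k = 17 or k = 77

For a tangent, require d(centre, line) = r = 6.
|4·5 + 3·9 − k| / √25 = 6
|k − (47)| = 6·5, so k = 77 or k = 17.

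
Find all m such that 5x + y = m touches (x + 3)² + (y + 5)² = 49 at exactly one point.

m = −20 ± 7√26

Tangency holds when the distance from the centre (−3, −5) to the line equals the radius 7:
|5·(−3) + 1·(−5) − m| / √26 = 7
|m − (−20)| = 7√26.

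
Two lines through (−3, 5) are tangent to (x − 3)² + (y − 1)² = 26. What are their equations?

x − 5y = −28 and 5x + y = −10

Write the tangent as mx − y + (5 − m·(−3)) = 0 and set its distance from the centre to √26:
(6m − (−4))² = 26(m² + 1)
5m² + 24m − 5 = 0, so m = 1/5 or m = −5.
Through (−3, 5) these give x − 5y = −28 and 5x + y = −10.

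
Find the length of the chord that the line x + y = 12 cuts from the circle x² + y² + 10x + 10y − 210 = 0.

From the line, y = −x + 12. Substituting:
2x² − 24x + 54 = 0  ⟹  x² − 12x + 27 = 0
x = 9 or x = 3, giving (9, 3) and (3, 9).
Chord length = distance between (9, 3) and (3, 9) = √72 = 6√2.

6√2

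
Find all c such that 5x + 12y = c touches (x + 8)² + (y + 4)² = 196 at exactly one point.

c = −270 or c = 94

Tangency holds when the distance from the centre (−8, −4) to the line equals the radius 14:
|5·(−8) + 12·(−4) − c| / √169 = 14
|c − (−88)| = 14·13, so c = 94 or c = −270.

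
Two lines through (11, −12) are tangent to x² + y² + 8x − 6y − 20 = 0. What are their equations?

Let a tangent through (11, −12) have slope m. Its distance from (−4, 3) must equal 3√5:
[m·(−15) − (15)]² = 45(m² + 1)
2m² + 5m + 2 = 0, so m = −1/2 or m = −2.
With m = −1/2: x + 2y = −13. With m = −2: 2x + y = 10.

x + 2y = −13 and 2x + y = 10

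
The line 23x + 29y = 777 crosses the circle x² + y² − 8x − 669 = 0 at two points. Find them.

(1, 26) and (30, 3)

From the line, y = (777 − 23x)/29. Substituting:
1370x² − 42470x + 41100 = 0  ⟹  x² − 31x + 30 = 0
x = 30 or x = 1, giving (30, 3) and (1, 26).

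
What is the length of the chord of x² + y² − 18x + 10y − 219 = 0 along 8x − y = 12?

4√65

Substitute y = 8x − 12:
65x² − 130x − 195 = 0  ⟹  x² − 2x − 3 = 0
x = 3 or x = −1, giving (3, 12) and (−1, −20).
Chord length = distance between (3, 12) and (−1, −20) = √1040 = 4√65.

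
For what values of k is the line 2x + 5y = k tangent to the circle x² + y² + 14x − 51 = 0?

The line touches the circle iff its distance from (−7, 0) is 10:
|2·(−7) + 5·0 − k| / √29 = 10
|k − (−14)| = 10√29.

k = −14 ± 10√29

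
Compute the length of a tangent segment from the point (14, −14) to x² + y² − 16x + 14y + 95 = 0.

With centre O = (8, −7), |OP|² = 85 and r² = 18.
The tangent meets the radius at right angles, so tangent² = |PO|² − r² = 85 − 18 = 67.

√67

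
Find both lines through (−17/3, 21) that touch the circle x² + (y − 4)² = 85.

6x + 7y = 113 and 9x − 2y = −93

A line y − (21) = m(x − (−17/3)) is tangent when its distance from (0, 4) is √85:
(17/3m − (−17))² = 85(m² + 1)
14m² − 51m − 54 = 0, so m = −6/7 or m = 9/2.
Through (−17/3, 21) these give 6x + 7y = 113 and 9x − 2y = −93.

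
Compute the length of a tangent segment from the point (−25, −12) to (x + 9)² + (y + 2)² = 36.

The centre is (−9, −2) and r = 6. The square of the distance from P to the centre is 256 + 100 = 356.
By the tangent–radius right angle, tangent length = √(|PO|² − r²) = √320 = 8√5.

8√5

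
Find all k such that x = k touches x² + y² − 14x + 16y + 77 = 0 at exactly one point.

k = 1 or k = 13

The line touches the circle iff its distance from (7, −8) is 6:
|1·7 + 0·(−8) − k| / √1 = 6
|k − (7)| = 6, so k = 13 or k = 1.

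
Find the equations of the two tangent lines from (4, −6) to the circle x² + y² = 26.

A line y − (−6) = m(x − (4)) is tangent when its distance from (0, 0) is √26:
(−4m − (6))² = 26(m² + 1)
5m² − 24m − 5 = 0, so m = −1/5 or m = 5.
Through (4, −6) these give x + 5y = −26 and 5x − y = 26.

x + 5y = −26 and 5x − y = 26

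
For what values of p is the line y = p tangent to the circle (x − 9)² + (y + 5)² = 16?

Tangency holds when the distance from the centre (9, −5) to the line equals the radius 4:
|0·9 + 1·(−5) − p| / √1 = 4
|p − (−5)| = 4, so p = −1 or p = −9.

p = −9 or p = −1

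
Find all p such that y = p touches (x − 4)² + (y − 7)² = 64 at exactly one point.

Tangency holds when the distance from the centre (4, 7) to the line equals the radius 8:
|0·4 + 1·7 − p| / √1 = 8
|p − (7)| = 8, so p = 15 or p = −1.

p = −1 or p = 15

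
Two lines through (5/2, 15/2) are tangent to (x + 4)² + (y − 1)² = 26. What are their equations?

Let a tangent through (5/2, 15/2) have slope m. Its distance from (−4, 1) must equal √26:
[m·(−13/2) − (−13/2)]² = 26(m² + 1)
5m² − 26m + 5 = 0, so m = 1/5 or m = 5.
Through (5/2, 15/2) these give x − 5y = −35 and 5x − y = 5.

x − 5y = −35 and 5x − y = 5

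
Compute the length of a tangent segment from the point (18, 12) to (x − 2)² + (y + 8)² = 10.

With centre O = (2, −8), |OP|² = 656 and r² = 10.
By the tangent–radius right angle, tangent length = √(|PO|² − r²) = √646.

√646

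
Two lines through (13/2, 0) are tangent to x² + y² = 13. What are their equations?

2x + 3y = 13 and 2x − 3y = 13

Let a tangent through (13/2, 0) have slope m. Its distance from (0, 0) must equal √13:
(−13/2m − (0))² = 13(m² + 1)
9m² − 4 = 0, so m = −2/3 or m = 2/3.
Through (13/2, 0) these give 2x + 3y = 13 and 2x − 3y = 13.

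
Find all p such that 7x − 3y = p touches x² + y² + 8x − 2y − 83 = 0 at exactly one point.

Tangency holds when the distance from the centre (−4, 1) to the line equals the radius 10:
|7·(−4) − 3·1 − p| / √58 = 10
|p − (−31)| = 10√58.

p = −31 ± 10√58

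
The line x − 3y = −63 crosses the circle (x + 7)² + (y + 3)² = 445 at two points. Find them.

Substitute y = (63 + x)/3:
10x² + 270x + 1620 = 0  ⟹  x² + 27x + 162 = 0
x = −9 or x = −18, giving (−9, 18) and (−18, 15).

(−18, 15) and (−9, 18)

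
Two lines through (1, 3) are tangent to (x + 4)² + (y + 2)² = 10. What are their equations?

Let a tangent through (1, 3) have slope m. Its distance from (−4, −2) must equal √10:
[m·(−5) − (−5)]² = 10(m² + 1)
3m² − 10m + 3 = 0, so m = 3 or m = 1/3.
Through (1, 3) these give 3x − y = 0 and x − 3y = −8.

3x − y = 0 and x − 3y = −8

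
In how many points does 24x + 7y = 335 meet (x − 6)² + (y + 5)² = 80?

Substituting the line into the circle gives 625x² − 18348x + 134744 = 0.
Δ = 336649104 − 336860000 = −210896.
No real roots: the line does not meet the circle.

0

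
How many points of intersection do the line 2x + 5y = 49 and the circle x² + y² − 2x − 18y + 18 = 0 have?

Centre (1, 9), r² = 64. Distance² from centre to line = (−2)²/29 = 4/29.
Since d² < r², the line cuts the circle twice.

2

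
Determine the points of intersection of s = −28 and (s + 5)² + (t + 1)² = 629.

The line gives s = −28. Substituting into the circle:
t² + 2t − 99 = 0
t = 9 or t = −11, giving (−28, 9) and (−28, −11).

(−28, −11) and (−28, 9)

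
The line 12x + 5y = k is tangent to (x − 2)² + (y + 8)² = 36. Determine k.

For a tangent, require d(centre, line) = r = 6.
|12·2 + 5·(−8) − k| / √169 = 6
|k − (−16)| = 6·13, so k = 62 or k = −94.

k = −94 or k = 62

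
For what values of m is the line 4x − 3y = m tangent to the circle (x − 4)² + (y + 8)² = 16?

The line touches the circle iff its distance from (4, −8) is 4:
|4·4 − 3·(−8) − m| / √25 = 4
|m − (40)| = 4·5, so m = 60 or m = 20.

m = 20 or m = 60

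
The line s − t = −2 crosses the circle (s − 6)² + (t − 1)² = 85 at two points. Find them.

Express t = s + 2 and substitute into the circle:
2s² − 10s − 48 = 0  ⟹  s² − 5s − 24 = 0
s = 8 or s = −3, giving (8, 10) and (−3, −1).

(−3, −1) and (8, 10)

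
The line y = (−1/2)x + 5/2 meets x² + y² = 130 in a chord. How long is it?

The distance from (0, 0) to the line is 5/√5, and r² = 130.
Chord = 2√(r² − d²) = 2·√(125) = 10√5.

10√5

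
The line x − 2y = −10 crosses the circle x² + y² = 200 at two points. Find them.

(−14, −2) and (10, 10)

Express y = (10 + x)/2 and substitute into the circle:
5x² + 20x − 700 = 0  ⟹  x² + 4x − 140 = 0
x = 10 or x = −14, giving (10, 10) and (−14, −2).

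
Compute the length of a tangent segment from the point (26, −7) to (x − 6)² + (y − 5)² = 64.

4√30

With centre O = (6, 5), |OP|² = 544 and r² = 64.
By the tangent–radius right angle, tangent length = √(|PO|² − r²) = √480 = 4√30.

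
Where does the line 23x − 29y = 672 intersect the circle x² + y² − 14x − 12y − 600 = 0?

Substitute y = (−672 + 23x)/29:
1370x² − 50690x + 180840 = 0  ⟹  x² − 37x + 132 = 0
x = 33 or x = 4, giving (33, 3) and (4, −20).

(4, −20) and (33, 3)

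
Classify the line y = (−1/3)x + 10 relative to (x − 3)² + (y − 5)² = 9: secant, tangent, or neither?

neither

d² = (1·3 + 3·5 − (30))²/10 = 72/5; r² = 9.
Since d² > r², the line lies outside the circle.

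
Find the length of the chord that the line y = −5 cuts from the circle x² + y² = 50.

Express y = −5 and substitute into the circle:
x² − 25 = 0
x = 5 or x = −5, giving (5, −5) and (−5, −5).
|(5, −5) − (−5, −5)| = √((10)² + (0)²) = 10.

10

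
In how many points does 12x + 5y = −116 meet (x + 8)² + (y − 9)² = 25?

Centre (−8, 9), r² = 25. Distance² from centre to line = (65)²/169 = 25.
Since d² = r², the line is tangent.

1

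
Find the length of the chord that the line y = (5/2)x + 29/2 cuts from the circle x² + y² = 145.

4√29

Substitute y = (29 + 5x)/2:
29x² + 290x + 261 = 0  ⟹  x² + 10x + 9 = 0
x = −1 or x = −9, giving (−1, 12) and (−9, −8).
|(−1, 12) − (−9, −8)| = √((8)² + (20)²) = 4√29.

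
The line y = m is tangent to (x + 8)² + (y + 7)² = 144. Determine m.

m = −19 or m = 5

Tangency holds when the distance from the centre (−8, −7) to the line equals the radius 12:
|0·(−8) + 1·(−7) − m| / √1 = 12
|m − (−7)| = 12, so m = 5 or m = −19.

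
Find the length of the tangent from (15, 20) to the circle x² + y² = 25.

10√6

With centre O = (0, 0), |OP|² = 625 and r² = 25.
The tangent meets the radius at right angles, so tangent² = |PO|² − r² = 625 − 25 = 600.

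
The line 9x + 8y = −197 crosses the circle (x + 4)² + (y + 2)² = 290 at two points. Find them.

From the line, y = (−197 − 9x)/8. Substituting:
145x² + 3770x + 15225 = 0  ⟹  x² + 26x + 105 = 0
x = −5 or x = −21, giving (−5, −19) and (−21, −1).

(−21, −1) and (−5, −19)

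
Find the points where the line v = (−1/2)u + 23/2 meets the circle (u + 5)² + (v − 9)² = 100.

Substitute v = (23 − u)/2:
5u² + 30u − 275 = 0  ⟹  u² + 6u − 55 = 0
u = 5 or u = −11, giving (5, 9) and (−11, 17).

(−11, 17) and (5, 9)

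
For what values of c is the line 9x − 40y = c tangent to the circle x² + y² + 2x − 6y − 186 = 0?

For a tangent, require d(centre, line) = r = 14.
|9·(−1) − 40·3 − c| / √1681 = 14
|c − (−129)| = 14·41, so c = 445 or c = −703.

c = −703 or c = 445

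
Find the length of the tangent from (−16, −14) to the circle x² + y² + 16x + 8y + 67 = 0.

Centre (−8, −4), r² = 13. |PO|² = (−8)² + (−10)² = 164.
Power of the point: PT² = |PO|² − r² = 151, so PT = √151.

√151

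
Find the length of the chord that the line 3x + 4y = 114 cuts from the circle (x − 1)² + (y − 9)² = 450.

30

From the line, y = (114 − 3x)/4. Substituting:
25x² − 500x − 1100 = 0  ⟹  x² − 20x − 44 = 0
x = 22 or x = −2, giving (22, 12) and (−2, 30).
|(22, 12) − (−2, 30)| = √((24)² + (−18)²) = 30.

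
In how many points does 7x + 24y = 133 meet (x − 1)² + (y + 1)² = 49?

2

Substituting the line into the circle gives 625x² − 3350x − 2999 = 0.
Δ = 11222500 − (−7497500) = 18720000.
Two real roots: the line is a secant.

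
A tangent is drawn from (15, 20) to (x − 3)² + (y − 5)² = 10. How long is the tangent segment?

Centre (3, 5), r² = 10. |PO|² = (12)² + (15)² = 369.
By the tangent–radius right angle, tangent length = √(|PO|² − r²) = √359.

√359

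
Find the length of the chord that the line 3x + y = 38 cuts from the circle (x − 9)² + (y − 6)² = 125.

Substitute y = −3x + 38:
10x² − 210x + 980 = 0  ⟹  x² − 21x + 98 = 0
x = 14 or x = 7, giving (14, −4) and (7, 17).
Chord length = distance between (14, −4) and (7, 17) = √490 = 7√10.

7√10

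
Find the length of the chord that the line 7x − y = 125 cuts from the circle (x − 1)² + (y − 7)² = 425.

15√2

From the line, y = 7x − 125. Substituting:
50x² − 1850x + 17000 = 0  ⟹  x² − 37x + 340 = 0
x = 20 or x = 17, giving (20, 15) and (17, −6).
|(20, 15) − (17, −6)| = √((3)² + (21)²) = 15√2.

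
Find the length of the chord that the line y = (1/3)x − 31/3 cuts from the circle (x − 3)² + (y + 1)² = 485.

13√10

Express y = (−31 + x)/3 and substitute into the circle:
10x² − 110x − 3500 = 0  ⟹  x² − 11x − 350 = 0
x = 25 or x = −14, giving (25, −2) and (−14, −15).
|(25, −2) − (−14, −15)| = √((39)² + (13)²) = 13√10.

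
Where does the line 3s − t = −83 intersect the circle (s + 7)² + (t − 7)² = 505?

(−28, −1) and (−19, 26)

Substitute t = 3s + 83:
10s² + 470s + 5320 = 0  ⟹  s² + 47s + 532 = 0
s = −19 or s = −28, giving (−19, 26) and (−28, −1).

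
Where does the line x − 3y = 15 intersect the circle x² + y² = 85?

(−6, −7) and (9, −2)

Substitute y = (−15 + x)/3:
10x² − 30x − 540 = 0  ⟹  x² − 3x − 54 = 0
x = 9 or x = −6, giving (9, −2) and (−6, −7).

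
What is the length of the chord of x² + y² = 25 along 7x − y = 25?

5√2

The distance from (0, 0) to the line is 25/√50, and r² = 25.
Chord = 2√(r² − d²) = 2·√(25/2) = 5√2.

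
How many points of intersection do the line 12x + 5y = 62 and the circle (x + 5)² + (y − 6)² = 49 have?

0

Substituting the line into the circle gives 169x² − 518x + 424 = 0.
Discriminant = (−518)² − 4·169·(424) = −18300 < 0.
No real roots: the line does not meet the circle.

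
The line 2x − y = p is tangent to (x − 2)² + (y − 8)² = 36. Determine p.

p = −4 ± 6√5

For a tangent, require d(centre, line) = r = 6.
|2·2 − 1·8 − p| / √5 = 6
|p − (−4)| = 6√5.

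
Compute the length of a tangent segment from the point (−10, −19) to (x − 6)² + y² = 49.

With centre O = (6, 0), |OP|² = 617 and r² = 49.
By the tangent–radius right angle, tangent length = √(|PO|² − r²) = √568 = 2√142.

2√142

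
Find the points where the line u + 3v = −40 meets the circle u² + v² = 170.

(−7, −11) and (−1, −13)

Express v = (−40 − u)/3 and substitute into the circle:
10u² + 80u + 70 = 0  ⟹  u² + 8u + 7 = 0
u = −1 or u = −7, giving (−1, −13) and (−7, −11).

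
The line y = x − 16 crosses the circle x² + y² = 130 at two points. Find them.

From the line, y = x − 16. Substituting:
2x² − 32x + 126 = 0  ⟹  x² − 16x + 63 = 0
x = 9 or x = 7, giving (9, −7) and (7, −9).

(7, −9) and (9, −7)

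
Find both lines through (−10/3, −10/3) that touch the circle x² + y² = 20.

2x + y = −10 and x + 2y = −10

A line y − (−10/3) = m(x − (−10/3)) is tangent when its distance from (0, 0) is 2√5:
[m·(10/3) − (10/3)]² = 20(m² + 1)
2m² + 5m + 2 = 0, so m = −2 or m = −1/2.
Through (−10/3, −10/3) these give 2x + y = −10 and x + 2y = −10.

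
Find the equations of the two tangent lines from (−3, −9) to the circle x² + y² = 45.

x − 2y = 15 and 2x + y = −15

Let a tangent through (−3, −9) have slope m. Its distance from (0, 0) must equal 3√5:
[m·(3) − (9)]² = 45(m² + 1)
2m² + 3m − 2 = 0, so m = 1/2 or m = −2.
Through (−3, −9) these give x − 2y = 15 and 2x + y = −15.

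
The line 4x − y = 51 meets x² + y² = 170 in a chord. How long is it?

The distance from (0, 0) to the line is 51/√17, and r² = 170.
Chord = 2√(r² − d²) = 2·√(17) = 2√17.

2√17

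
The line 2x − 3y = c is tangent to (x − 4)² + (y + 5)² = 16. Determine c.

The line touches the circle iff its distance from (4, −5) is 4:
|2·4 − 3·(−5) − c| / √13 = 4
|c − (23)| = 4√13.

c = 23 ± 4√13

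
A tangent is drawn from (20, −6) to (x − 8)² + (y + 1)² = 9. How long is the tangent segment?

With centre O = (8, −1), |OP|² = 169 and r² = 9.
By the tangent–radius right angle, tangent length = √(|PO|² − r²) = √160 = 4√10.

4√10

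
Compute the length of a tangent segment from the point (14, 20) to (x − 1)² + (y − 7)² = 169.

The centre is (1, 7) and r = 13. The square of the distance from P to the centre is 169 + 169 = 338.
By the tangent–radius right angle, tangent length = √(|PO|² − r²) = √169 = 13.

13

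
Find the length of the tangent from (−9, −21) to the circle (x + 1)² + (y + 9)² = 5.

√203

With centre O = (−1, −9), |OP|² = 208 and r² = 5.
Power of the point: PT² = |PO|² − r² = 203, so PT = √203.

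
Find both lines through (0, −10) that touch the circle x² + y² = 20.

Write the tangent as mx − y + (−10 − m·(0)) = 0 and set its distance from the centre to 2√5:
(0m − (10))² = 20(m² + 1)
m² − 4 = 0, so m = 2 or m = −2.
With m = 2: 2x − y = 10. With m = −2: 2x + y = −10.

2x − y = 10 and 2x + y = −10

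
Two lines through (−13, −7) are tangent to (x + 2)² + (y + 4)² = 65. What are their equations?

A line y − (−7) = m(x − (−13)) is tangent when its distance from (−2, −4) is √65:
(11m − (3))² = 65(m² + 1)
28m² − 33m − 28 = 0, so m = 7/4 or m = −4/7.
With m = 7/4: 7x − 4y = −63. With m = −4/7: 4x + 7y = −101.

7x − 4y = −63 and 4x + 7y = −101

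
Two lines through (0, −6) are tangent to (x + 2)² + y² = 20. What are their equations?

x + 2y = −12 and 2x − y = 6

Write the tangent as mx − y + (−6 − m·(0)) = 0 and set its distance from the centre to 2√5:
[m·(−2) − (6)]² = 20(m² + 1)
2m² − 3m − 2 = 0, so m = −1/2 or m = 2.
Through (0, −6) these give x + 2y = −12 and 2x − y = 6.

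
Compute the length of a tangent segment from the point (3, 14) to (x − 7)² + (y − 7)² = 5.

The centre is (7, 7) and r = √5. The square of the distance from P to the centre is 16 + 49 = 65.
The tangent meets the radius at right angles, so tangent² = |PO|² − r² = 65 − 5 = 60.

2√15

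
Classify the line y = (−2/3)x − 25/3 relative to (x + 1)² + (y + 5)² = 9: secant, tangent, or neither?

Substituting the line into the circle gives 13x² + 58x + 28 = 0.
Discriminant = (58)² − 4·13·(28) = 1908 > 0.
Two real roots: the line is a secant.

secant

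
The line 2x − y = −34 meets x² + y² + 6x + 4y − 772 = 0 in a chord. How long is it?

22√5

Centre (−3, −2), r² = 785. Perpendicular distance d from centre to line = |30| / √5 = 30/√5.
Half the chord is √(r² − d²) = √(605), so the full chord is 22√5.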